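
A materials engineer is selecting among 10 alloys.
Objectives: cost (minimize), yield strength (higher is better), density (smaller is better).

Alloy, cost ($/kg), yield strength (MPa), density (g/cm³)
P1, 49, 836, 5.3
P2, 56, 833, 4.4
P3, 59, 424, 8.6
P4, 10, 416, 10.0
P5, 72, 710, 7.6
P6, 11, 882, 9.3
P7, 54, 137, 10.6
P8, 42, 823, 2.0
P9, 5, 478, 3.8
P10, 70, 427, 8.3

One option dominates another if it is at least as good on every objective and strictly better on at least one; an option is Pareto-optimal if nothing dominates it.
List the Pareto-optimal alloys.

P1: not dominated.
P2: not dominated.
P3: dominated by P1 (cost 49≤59, yield strength 836≥424, density 5.3≤8.6).
P4: dominated by P9 (cost 5≤10, yield strength 478≥416, density 3.8≤10.0).
P5: dominated by P1 (cost 49≤72, yield strength 836≥710, density 5.3≤7.6).
P6: not dominated (best yield strength).
P7: dominated by P1 (cost 49≤54, yield strength 836≥137, density 5.3≤10.6).
P8: not dominated (best density).
P9: not dominated (best cost).
P10: dominated by P1 (cost 49≤70, yield strength 836≥427, density 5.3≤8.3).

P1, P2, P6, P8, P9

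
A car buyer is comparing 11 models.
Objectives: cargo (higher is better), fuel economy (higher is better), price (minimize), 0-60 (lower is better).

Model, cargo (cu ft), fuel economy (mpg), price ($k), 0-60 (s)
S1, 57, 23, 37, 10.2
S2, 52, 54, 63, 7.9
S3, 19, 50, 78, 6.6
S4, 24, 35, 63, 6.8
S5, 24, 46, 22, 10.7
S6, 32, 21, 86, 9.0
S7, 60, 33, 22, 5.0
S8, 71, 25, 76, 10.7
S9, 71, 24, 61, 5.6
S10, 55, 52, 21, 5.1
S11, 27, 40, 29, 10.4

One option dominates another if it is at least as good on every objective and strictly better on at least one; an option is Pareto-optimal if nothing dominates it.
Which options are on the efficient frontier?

S2, S7, S8, S9, S10

S1: dominated by S7 (cargo 60≥57, fuel economy 33≥23, price 22≤37, 0-60 5.0≤10.2).
S2: not dominated (best fuel economy).
S3: dominated by S10 (cargo 55≥19, fuel economy 52≥50, price 21≤78, 0-60 5.1≤6.6).
S4: dominated by S10 (cargo 55≥24, fuel economy 52≥35, price 21≤63, 0-60 5.1≤6.8).
S5: dominated by S10 (cargo 55≥24, fuel economy 52≥46, price 21≤22, 0-60 5.1≤10.7).
S6: dominated by S2 (cargo 52≥32, fuel economy 54≥21, price 63≤86, 0-60 7.9≤9.0).
S7: not dominated (best 0-60).
S8: not dominated.
S9: not dominated.
S10: not dominated (best price).
S11: dominated by S10 (cargo 55≥27, fuel economy 52≥40, price 21≤29, 0-60 5.1≤10.4).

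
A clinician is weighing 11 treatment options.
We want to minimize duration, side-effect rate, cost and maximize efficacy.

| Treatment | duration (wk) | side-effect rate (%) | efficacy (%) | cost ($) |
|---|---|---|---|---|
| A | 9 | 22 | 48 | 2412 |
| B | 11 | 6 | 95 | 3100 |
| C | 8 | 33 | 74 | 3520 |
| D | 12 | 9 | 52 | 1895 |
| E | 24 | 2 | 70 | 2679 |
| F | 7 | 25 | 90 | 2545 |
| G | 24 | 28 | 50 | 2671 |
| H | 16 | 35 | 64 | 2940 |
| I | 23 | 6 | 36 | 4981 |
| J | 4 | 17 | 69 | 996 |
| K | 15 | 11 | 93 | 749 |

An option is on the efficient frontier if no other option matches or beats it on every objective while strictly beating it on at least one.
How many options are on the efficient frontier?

6

A: dominated by J (duration 4≤9, side-effect rate 17≤22, efficacy 69≥48, cost 996≤2412).
B: not dominated (best efficacy).
C: dominated by F (duration 7≤8, side-effect rate 25≤33, efficacy 90≥74, cost 2545≤3520).
D: not dominated.
E: not dominated (best side-effect rate).
F: not dominated.
G: dominated by D (duration 12≤24, side-effect rate 9≤28, efficacy 52≥50, cost 1895≤2671).
H: dominated by F (duration 7≤16, side-effect rate 25≤35, efficacy 90≥64, cost 2545≤2940).
I: dominated by B (duration 11≤23, side-effect rate 6≤6, efficacy 95≥36, cost 3100≤4981).
J: not dominated (best duration).
K: not dominated (best cost).
Pareto-optimal: B, D, E, F, J, K → 6.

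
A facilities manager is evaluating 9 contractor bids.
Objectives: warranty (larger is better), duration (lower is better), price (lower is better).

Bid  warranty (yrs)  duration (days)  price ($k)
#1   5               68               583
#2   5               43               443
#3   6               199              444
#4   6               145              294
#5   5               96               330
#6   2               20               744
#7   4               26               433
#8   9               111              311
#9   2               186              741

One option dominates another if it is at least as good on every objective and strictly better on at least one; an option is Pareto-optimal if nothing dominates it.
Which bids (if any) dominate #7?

none

#1: worse on duration (68 vs 26).
#2: worse on duration (43 vs 26).
#3: worse on duration (199 vs 26).
#4: worse on duration (145 vs 26).
#5: worse on duration (96 vs 26).
#6: worse on warranty (2 vs 4).
#8: worse on duration (111 vs 26).
#9: worse on warranty (2 vs 4).
No option dominates #7.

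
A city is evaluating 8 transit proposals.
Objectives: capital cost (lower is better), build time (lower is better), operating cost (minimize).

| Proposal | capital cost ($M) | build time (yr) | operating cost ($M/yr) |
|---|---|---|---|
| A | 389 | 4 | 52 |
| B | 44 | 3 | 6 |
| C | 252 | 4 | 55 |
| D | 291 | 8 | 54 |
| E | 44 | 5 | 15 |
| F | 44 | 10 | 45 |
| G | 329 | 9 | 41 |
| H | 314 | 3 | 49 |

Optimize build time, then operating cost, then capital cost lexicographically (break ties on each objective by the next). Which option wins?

B

First minimize build time: best is 3, kept {B, H}.
Then minimize operating cost: best is 6, kept {B}.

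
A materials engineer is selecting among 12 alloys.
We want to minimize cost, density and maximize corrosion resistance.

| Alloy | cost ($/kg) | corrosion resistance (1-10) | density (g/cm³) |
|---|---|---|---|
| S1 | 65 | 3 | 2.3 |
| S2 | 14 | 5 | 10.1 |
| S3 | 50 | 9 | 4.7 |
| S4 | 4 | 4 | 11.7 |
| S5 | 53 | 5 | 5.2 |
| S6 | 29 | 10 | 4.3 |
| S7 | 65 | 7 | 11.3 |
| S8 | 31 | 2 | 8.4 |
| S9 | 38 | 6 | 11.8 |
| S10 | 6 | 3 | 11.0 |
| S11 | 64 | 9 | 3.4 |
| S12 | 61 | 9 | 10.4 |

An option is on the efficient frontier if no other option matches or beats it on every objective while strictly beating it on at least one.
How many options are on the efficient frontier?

S1: not dominated (best density).
S2: not dominated.
S3: dominated by S6 (cost 29≤50, corrosion resistance 10≥9, density 4.3≤4.7).
S4: not dominated (best cost).
S5: dominated by S3 (cost 50≤53, corrosion resistance 9≥5, density 4.7≤5.2).
S6: not dominated (best corrosion resistance).
S7: dominated by S3 (cost 50≤65, corrosion resistance 9≥7, density 4.7≤11.3).
S8: dominated by S6 (cost 29≤31, corrosion resistance 10≥2, density 4.3≤8.4).
S9: dominated by S6 (cost 29≤38, corrosion resistance 10≥6, density 4.3≤11.8).
S10: not dominated.
S11: not dominated.
S12: dominated by S3 (cost 50≤61, corrosion resistance 9≥9, density 4.7≤10.4).
Pareto-optimal: S1, S2, S4, S6, S10, S11 → 6.

6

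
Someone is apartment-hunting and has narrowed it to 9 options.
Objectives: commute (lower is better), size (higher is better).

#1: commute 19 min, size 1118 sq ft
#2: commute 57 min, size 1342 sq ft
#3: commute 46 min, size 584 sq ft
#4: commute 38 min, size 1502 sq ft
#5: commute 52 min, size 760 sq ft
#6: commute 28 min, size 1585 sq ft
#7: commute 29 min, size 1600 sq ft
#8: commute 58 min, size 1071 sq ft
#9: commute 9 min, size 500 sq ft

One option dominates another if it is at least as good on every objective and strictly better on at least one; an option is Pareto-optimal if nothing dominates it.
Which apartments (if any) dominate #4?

#6, #7

#6: commute 28≤38, size 1585≥1502 — dominates #4.
#7: commute 29≤38, size 1600≥1502 — dominates #4.
Others (#1, #2, #3, #5, #8, #9) are each worse than #4 on at least one objective.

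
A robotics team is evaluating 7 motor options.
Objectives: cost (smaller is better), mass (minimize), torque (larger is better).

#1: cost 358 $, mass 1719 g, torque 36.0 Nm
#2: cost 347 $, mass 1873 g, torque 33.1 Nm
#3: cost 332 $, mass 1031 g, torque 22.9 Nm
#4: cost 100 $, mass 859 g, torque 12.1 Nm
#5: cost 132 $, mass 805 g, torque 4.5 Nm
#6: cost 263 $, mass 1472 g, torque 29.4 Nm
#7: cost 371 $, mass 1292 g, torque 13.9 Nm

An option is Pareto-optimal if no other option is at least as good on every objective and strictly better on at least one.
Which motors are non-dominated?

#1: not dominated (best torque).
#2: not dominated.
#3: not dominated.
#4: not dominated (best cost).
#5: not dominated (best mass).
#6: not dominated.
#7: dominated by #3 (cost 332≤371, mass 1031≤1292, torque 22.9≥13.9).

#1, #2, #3, #4, #5, #6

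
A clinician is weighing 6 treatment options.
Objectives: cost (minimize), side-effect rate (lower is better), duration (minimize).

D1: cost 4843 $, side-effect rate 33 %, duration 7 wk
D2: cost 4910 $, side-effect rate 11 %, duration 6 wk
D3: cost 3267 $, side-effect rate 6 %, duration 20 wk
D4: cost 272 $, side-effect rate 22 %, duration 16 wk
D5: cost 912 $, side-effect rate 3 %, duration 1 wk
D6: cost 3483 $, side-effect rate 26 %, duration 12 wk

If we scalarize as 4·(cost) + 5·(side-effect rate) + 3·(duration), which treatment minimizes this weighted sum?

D1: 4·4843 + 5·33 + 3·7 = 19558
D2: 4·4910 + 5·11 + 3·6 = 19713
D3: 4·3267 + 5·6 + 3·20 = 13158
D4: 4·272 + 5·22 + 3·16 = 1246
D5: 4·912 + 5·3 + 3·1 = 3666
D6: 4·3483 + 5·26 + 3·12 = 14098
Lowest: D4 at 1246.

D4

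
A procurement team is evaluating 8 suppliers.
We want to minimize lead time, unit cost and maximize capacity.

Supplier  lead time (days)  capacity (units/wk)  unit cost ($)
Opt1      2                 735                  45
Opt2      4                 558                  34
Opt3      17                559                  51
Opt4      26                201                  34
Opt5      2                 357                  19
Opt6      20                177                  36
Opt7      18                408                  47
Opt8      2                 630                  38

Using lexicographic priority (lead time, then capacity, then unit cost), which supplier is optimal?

First minimize lead time: best is 2, kept {Opt1, Opt5, Opt8}.
Then maximize capacity: best is 735, kept {Opt1}.

Opt1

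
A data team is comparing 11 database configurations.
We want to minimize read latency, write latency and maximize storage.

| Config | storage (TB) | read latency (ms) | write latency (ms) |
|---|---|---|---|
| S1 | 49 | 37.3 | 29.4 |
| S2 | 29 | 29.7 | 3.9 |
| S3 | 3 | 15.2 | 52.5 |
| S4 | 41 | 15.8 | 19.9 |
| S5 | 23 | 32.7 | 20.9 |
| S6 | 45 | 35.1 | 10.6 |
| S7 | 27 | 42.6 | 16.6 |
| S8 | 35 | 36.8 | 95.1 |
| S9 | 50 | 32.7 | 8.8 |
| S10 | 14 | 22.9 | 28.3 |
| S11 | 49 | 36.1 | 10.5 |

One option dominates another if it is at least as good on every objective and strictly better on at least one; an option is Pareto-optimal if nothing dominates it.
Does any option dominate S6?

S9 vs S6: storage 50≥45, read latency 32.7≤35.1, write latency 8.8≤10.6 — S9 is at least as good on every objective and strictly better on at least one, so S9 dominates S6.

Yes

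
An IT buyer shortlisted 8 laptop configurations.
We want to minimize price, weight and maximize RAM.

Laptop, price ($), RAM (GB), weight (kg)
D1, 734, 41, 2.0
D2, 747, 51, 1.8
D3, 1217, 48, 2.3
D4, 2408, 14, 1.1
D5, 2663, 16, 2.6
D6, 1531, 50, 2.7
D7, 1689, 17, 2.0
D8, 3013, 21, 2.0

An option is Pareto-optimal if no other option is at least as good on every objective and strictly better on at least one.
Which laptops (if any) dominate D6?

D2: price 747≤1531, RAM 51≥50, weight 1.8≤2.7 — dominates D6.
Others (D1, D3, D4, D5, D7, D8) are each worse than D6 on at least one objective.

D2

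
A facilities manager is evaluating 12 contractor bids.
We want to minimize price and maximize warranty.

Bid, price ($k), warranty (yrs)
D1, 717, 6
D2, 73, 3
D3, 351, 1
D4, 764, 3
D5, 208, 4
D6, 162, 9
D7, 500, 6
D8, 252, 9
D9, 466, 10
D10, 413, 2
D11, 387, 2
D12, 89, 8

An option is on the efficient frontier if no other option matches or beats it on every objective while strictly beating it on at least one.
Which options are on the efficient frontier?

D1: dominated by D6 (price 162≤717, warranty 9≥6).
D2: not dominated (best price).
D3: dominated by D2 (price 73≤351, warranty 3≥1).
D4: dominated by D1 (price 717≤764, warranty 6≥3).
D5: dominated by D6 (price 162≤208, warranty 9≥4).
D6: not dominated.
D7: dominated by D6 (price 162≤500, warranty 9≥6).
D8: dominated by D6 (price 162≤252, warranty 9≥9).
D9: not dominated (best warranty).
D10: dominated by D2 (price 73≤413, warranty 3≥2).
D11: dominated by D2 (price 73≤387, warranty 3≥2).
D12: not dominated.

D2, D6, D9, D12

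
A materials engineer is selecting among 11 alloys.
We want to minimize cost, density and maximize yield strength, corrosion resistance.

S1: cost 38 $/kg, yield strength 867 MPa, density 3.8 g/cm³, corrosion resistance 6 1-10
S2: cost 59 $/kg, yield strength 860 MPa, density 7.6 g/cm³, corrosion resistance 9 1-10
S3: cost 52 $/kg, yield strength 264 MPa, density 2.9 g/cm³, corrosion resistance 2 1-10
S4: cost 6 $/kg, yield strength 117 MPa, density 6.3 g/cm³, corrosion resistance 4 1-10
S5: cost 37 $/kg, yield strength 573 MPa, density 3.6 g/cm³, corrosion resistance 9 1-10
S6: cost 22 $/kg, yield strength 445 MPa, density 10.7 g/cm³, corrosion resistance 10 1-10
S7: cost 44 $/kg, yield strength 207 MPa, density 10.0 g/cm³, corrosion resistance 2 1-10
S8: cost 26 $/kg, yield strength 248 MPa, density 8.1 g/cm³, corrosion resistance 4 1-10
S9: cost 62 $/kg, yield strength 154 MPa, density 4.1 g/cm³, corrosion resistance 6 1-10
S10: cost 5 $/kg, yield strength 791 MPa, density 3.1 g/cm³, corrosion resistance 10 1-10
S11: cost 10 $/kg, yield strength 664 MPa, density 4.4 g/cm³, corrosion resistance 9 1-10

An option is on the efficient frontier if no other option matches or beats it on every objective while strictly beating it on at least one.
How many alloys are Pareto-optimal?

4

S1: not dominated (best yield strength).
S2: not dominated.
S3: not dominated (best density).
S4: dominated by S10 (cost 5≤6, yield strength 791≥117, density 3.1≤6.3, corrosion resistance 10≥4).
S5: dominated by S10 (cost 5≤37, yield strength 791≥573, density 3.1≤3.6, corrosion resistance 10≥9).
S6: dominated by S10 (cost 5≤22, yield strength 791≥445, density 3.1≤10.7, corrosion resistance 10≥10).
S7: dominated by S1 (cost 38≤44, yield strength 867≥207, density 3.8≤10.0, corrosion resistance 6≥2).
S8: dominated by S10 (cost 5≤26, yield strength 791≥248, density 3.1≤8.1, corrosion resistance 10≥4).
S9: dominated by S1 (cost 38≤62, yield strength 867≥154, density 3.8≤4.1, corrosion resistance 6≥6).
S10: not dominated (best cost).
S11: dominated by S10 (cost 5≤10, yield strength 791≥664, density 3.1≤4.4, corrosion resistance 10≥9).
Pareto-optimal: S1, S2, S3, S10 → 4.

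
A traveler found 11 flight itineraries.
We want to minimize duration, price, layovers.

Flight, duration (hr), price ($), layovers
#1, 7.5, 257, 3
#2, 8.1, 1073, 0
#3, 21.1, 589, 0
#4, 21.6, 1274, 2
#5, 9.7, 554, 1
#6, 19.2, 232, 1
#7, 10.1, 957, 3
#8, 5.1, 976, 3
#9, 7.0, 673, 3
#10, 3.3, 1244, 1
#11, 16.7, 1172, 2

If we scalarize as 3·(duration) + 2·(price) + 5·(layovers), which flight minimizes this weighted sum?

#6

#1: 3·7.5 + 2·257 + 5·3 = 551.5
#2: 3·8.1 + 2·1073 + 5·0 = 2170.3
#3: 3·21.1 + 2·589 + 5·0 = 1241.3
#4: 3·21.6 + 2·1274 + 5·2 = 2622.8
#5: 3·9.7 + 2·554 + 5·1 = 1142.1
#6: 3·19.2 + 2·232 + 5·1 = 526.6
#7: 3·10.1 + 2·957 + 5·3 = 1959.3
#8: 3·5.1 + 2·976 + 5·3 = 1982.3
#9: 3·7.0 + 2·673 + 5·3 = 1382.0
#10: 3·3.3 + 2·1244 + 5·1 = 2502.9
#11: 3·16.7 + 2·1172 + 5·2 = 2404.1
Lowest: #6 at 526.6.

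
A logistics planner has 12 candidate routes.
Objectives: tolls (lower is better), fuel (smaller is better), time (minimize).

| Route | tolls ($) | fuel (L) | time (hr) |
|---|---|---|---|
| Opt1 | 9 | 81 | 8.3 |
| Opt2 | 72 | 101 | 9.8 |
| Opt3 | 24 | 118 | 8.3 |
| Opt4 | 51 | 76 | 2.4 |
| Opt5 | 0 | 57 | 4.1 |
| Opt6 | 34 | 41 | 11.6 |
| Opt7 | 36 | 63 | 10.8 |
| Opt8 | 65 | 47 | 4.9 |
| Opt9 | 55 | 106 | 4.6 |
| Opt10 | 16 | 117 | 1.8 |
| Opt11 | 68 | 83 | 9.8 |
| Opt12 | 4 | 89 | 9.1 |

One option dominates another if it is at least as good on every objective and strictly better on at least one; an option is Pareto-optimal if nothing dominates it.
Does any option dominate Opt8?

Opt1: worse on fuel (81 vs 47).
Opt2: worse on tolls (72 vs 65).
Opt3: worse on fuel (118 vs 47).
Opt4: worse on fuel (76 vs 47).
Opt5: worse on fuel (57 vs 47).
Opt6: worse on time (11.6 vs 4.9).
Opt7: worse on fuel (63 vs 47).
Opt9: worse on fuel (106 vs 47).
Opt10: worse on fuel (117 vs 47).
Opt11: worse on tolls (68 vs 65).
Opt12: worse on fuel (89 vs 47).
No option is at least as good as Opt8 on every objective and strictly better on one.

No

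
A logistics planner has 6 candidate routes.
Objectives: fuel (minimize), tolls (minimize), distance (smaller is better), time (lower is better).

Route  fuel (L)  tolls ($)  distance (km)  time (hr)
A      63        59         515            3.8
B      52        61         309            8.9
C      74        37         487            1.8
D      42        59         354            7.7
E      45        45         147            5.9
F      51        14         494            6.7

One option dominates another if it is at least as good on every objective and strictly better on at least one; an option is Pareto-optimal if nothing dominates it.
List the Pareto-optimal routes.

A, C, D, E, F

A: not dominated.
B: dominated by E (fuel 45≤52, tolls 45≤61, distance 147≤309, time 5.9≤8.9).
C: not dominated (best time).
D: not dominated (best fuel).
E: not dominated (best distance).
F: not dominated (best tolls).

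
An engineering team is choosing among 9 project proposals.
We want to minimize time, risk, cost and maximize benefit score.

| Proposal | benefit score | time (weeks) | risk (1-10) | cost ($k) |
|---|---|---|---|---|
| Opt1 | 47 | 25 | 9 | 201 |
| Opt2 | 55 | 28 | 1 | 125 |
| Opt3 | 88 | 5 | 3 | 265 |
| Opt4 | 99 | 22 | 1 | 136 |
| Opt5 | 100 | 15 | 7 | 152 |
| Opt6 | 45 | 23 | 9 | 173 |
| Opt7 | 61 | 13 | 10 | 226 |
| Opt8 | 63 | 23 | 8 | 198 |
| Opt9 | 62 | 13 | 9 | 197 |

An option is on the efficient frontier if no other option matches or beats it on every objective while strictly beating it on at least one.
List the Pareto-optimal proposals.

Opt1: dominated by Opt4 (benefit score 99≥47, time 22≤25, risk 1≤9, cost 136≤201).
Opt2: not dominated (best cost).
Opt3: not dominated (best time).
Opt4: not dominated.
Opt5: not dominated (best benefit score).
Opt6: dominated by Opt4 (benefit score 99≥45, time 22≤23, risk 1≤9, cost 136≤173).
Opt7: dominated by Opt9 (benefit score 62≥61, time 13≤13, risk 9≤10, cost 197≤226).
Opt8: dominated by Opt4 (benefit score 99≥63, time 22≤23, risk 1≤8, cost 136≤198).
Opt9: not dominated.

Opt2, Opt3, Opt4, Opt5, Opt9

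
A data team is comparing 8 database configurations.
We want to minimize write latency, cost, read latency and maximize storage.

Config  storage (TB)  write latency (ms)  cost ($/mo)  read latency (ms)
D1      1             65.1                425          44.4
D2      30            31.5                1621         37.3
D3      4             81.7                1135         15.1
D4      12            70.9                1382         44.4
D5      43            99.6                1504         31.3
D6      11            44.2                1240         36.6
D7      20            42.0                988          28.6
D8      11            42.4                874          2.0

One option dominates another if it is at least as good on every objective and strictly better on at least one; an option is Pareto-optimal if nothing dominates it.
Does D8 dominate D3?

D8 vs D3: storage 11≥4, write latency 42.4≤81.7, cost 874≤1135, read latency 2.0≤15.1 — D8 is at least as good on every objective with at least one strict improvement.

Yes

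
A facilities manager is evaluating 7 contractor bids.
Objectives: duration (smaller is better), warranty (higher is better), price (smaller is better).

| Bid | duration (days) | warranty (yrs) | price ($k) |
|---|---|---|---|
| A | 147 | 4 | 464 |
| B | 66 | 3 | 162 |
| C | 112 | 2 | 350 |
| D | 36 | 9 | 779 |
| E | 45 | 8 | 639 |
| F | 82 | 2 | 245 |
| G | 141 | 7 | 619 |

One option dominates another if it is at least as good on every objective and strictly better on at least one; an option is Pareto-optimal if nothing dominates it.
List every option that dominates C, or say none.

B, F

B: duration 66≤112, warranty 3≥2, price 162≤350 — dominates C.
F: duration 82≤112, warranty 2≥2, price 245≤350 — dominates C.
Others (A, D, E, G) are each worse than C on at least one objective.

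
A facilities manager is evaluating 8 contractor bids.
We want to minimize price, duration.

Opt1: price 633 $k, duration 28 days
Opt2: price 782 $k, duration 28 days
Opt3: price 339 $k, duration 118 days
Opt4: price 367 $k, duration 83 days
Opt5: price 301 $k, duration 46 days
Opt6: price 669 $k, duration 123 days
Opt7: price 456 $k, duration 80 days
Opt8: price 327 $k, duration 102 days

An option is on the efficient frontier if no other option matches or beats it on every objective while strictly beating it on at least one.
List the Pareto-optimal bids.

Opt1, Opt5

Opt1: not dominated.
Opt2: dominated by Opt1 (price 633≤782, duration 28≤28).
Opt3: dominated by Opt5 (price 301≤339, duration 46≤118).
Opt4: dominated by Opt5 (price 301≤367, duration 46≤83).
Opt5: not dominated (best price).
Opt6: dominated by Opt1 (price 633≤669, duration 28≤123).
Opt7: dominated by Opt5 (price 301≤456, duration 46≤80).
Opt8: dominated by Opt5 (price 301≤327, duration 46≤102).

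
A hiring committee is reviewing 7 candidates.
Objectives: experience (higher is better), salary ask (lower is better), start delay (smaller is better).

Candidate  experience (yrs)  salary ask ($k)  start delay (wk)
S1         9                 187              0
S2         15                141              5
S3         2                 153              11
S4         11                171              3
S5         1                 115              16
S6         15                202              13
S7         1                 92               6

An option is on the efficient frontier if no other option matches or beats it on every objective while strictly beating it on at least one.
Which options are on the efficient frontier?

S1: not dominated (best start delay).
S2: not dominated.
S3: dominated by S2 (experience 15≥2, salary ask 141≤153, start delay 5≤11).
S4: not dominated.
S5: dominated by S7 (experience 1≥1, salary ask 92≤115, start delay 6≤16).
S6: dominated by S2 (experience 15≥15, salary ask 141≤202, start delay 5≤13).
S7: not dominated (best salary ask).

S1, S2, S4, S7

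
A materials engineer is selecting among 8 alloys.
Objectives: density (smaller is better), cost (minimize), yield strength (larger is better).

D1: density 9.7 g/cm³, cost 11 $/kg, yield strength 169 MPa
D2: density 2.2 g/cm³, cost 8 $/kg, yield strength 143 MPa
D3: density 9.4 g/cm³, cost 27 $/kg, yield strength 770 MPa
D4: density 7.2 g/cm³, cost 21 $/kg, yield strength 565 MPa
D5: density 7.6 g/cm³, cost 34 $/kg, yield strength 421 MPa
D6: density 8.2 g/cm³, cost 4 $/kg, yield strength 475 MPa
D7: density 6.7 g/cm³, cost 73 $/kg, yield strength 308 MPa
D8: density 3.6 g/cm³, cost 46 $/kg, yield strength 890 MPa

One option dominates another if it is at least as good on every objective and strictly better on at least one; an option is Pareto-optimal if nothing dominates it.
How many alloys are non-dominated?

D1: dominated by D6 (density 8.2≤9.7, cost 4≤11, yield strength 475≥169).
D2: not dominated (best density).
D3: not dominated.
D4: not dominated.
D5: dominated by D4 (density 7.2≤7.6, cost 21≤34, yield strength 565≥421).
D6: not dominated (best cost).
D7: dominated by D8 (density 3.6≤6.7, cost 46≤73, yield strength 890≥308).
D8: not dominated (best yield strength).
Pareto-optimal: D2, D3, D4, D6, D8 → 5.

5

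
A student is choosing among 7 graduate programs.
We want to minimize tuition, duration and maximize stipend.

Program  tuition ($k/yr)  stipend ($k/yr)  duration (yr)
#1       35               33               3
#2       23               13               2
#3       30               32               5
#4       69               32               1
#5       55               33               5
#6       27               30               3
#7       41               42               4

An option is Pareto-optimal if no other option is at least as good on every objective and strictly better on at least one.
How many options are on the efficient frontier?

#1: not dominated.
#2: not dominated (best tuition).
#3: not dominated.
#4: not dominated (best duration).
#5: dominated by #1 (tuition 35≤55, stipend 33≥33, duration 3≤5).
#6: not dominated.
#7: not dominated (best stipend).
Pareto-optimal: #1, #2, #3, #4, #6, #7 → 6.

6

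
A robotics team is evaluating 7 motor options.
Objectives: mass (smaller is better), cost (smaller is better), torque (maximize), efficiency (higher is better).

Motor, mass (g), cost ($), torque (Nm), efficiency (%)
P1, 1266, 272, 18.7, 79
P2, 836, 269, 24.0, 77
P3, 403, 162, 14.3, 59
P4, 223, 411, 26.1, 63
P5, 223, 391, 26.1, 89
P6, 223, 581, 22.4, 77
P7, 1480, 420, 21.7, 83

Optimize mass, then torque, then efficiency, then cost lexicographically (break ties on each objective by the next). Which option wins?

P5

First minimize mass: best is 223, kept {P4, P5, P6}.
Then maximize torque: best is 26.1, kept {P4, P5}.
Then maximize efficiency: best is 89, kept {P5}.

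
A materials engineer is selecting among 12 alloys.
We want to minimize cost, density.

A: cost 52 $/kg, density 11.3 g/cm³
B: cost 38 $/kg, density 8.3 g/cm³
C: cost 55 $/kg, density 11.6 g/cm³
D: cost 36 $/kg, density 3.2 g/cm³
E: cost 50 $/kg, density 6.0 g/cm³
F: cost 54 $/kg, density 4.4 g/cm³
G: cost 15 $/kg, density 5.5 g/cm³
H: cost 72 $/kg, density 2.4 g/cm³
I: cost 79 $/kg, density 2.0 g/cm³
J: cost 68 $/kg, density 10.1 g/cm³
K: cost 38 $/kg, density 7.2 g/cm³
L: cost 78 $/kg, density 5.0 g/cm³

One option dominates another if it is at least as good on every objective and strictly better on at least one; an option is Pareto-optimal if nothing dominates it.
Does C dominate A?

No

C vs A: C is worse on cost (55 vs 52), so it does not dominate A.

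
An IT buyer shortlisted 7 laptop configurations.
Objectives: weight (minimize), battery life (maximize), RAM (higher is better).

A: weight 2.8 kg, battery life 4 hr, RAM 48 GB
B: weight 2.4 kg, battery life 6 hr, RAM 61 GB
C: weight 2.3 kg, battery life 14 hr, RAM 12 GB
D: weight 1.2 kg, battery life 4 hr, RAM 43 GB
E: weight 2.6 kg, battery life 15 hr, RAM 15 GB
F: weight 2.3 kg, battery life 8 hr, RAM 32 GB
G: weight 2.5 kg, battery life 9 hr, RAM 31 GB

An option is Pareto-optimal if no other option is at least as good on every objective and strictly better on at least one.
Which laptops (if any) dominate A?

B: weight 2.4≤2.8, battery life 6≥4, RAM 61≥48 — dominates A.
Others (C, D, E, F, G) are each worse than A on at least one objective.

B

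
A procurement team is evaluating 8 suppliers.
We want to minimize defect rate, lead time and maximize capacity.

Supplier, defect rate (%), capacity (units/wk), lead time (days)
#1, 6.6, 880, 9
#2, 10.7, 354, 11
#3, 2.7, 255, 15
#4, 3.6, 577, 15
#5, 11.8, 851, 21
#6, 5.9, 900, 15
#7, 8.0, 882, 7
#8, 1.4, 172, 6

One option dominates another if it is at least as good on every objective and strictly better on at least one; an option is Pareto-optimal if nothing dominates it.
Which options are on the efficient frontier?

#1: not dominated.
#2: dominated by #1 (defect rate 6.6≤10.7, capacity 880≥354, lead time 9≤11).
#3: not dominated.
#4: not dominated.
#5: dominated by #1 (defect rate 6.6≤11.8, capacity 880≥851, lead time 9≤21).
#6: not dominated (best capacity).
#7: not dominated.
#8: not dominated (best defect rate).

#1, #3, #4, #6, #7, #8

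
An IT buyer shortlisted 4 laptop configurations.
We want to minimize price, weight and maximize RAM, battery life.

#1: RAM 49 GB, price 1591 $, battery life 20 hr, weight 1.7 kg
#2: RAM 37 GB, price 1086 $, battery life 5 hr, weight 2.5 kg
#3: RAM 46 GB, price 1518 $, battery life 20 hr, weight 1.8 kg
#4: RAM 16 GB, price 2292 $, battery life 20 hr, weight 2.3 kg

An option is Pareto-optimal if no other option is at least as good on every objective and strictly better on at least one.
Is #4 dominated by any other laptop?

#1 vs #4: RAM 49≥16, price 1591≤2292, battery life 20≥20, weight 1.7≤2.3 — #1 is at least as good on every objective and strictly better on at least one, so #1 dominates #4.

Yes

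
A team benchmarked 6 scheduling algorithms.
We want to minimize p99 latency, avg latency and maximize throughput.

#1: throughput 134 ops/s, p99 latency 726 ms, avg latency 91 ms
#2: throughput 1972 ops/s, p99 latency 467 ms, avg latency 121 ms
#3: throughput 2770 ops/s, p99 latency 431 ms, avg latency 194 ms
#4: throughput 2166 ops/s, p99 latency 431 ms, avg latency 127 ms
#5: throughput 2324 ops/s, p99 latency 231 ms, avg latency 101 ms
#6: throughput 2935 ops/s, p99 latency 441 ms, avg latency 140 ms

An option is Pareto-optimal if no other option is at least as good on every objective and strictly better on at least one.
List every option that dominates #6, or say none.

#1: worse on throughput (134 vs 2935).
#2: worse on throughput (1972 vs 2935).
#3: worse on throughput (2770 vs 2935).
#4: worse on throughput (2166 vs 2935).
#5: worse on throughput (2324 vs 2935).
No option dominates #6.

none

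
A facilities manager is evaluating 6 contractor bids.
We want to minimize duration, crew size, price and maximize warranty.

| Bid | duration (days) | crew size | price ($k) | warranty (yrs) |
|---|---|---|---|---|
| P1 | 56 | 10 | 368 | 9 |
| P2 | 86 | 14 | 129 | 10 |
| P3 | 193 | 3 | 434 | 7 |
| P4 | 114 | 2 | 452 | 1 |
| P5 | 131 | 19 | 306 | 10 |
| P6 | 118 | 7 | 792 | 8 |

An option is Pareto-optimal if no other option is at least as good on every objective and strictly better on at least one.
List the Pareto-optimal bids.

P1, P2, P3, P4, P6

P1: not dominated (best duration).
P2: not dominated (best price).
P3: not dominated.
P4: not dominated (best crew size).
P5: dominated by P2 (duration 86≤131, crew size 14≤19, price 129≤306, warranty 10≥10).
P6: not dominated.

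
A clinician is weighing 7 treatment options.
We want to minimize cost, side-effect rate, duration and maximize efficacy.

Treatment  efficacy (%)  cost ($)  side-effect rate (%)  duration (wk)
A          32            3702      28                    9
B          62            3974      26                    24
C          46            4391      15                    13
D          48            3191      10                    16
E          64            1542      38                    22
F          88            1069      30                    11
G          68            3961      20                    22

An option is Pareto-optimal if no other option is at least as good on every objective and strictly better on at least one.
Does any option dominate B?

G vs B: efficacy 68≥62, cost 3961≤3974, side-effect rate 20≤26, duration 22≤24 — G is at least as good on every objective and strictly better on at least one, so G dominates B.

Yes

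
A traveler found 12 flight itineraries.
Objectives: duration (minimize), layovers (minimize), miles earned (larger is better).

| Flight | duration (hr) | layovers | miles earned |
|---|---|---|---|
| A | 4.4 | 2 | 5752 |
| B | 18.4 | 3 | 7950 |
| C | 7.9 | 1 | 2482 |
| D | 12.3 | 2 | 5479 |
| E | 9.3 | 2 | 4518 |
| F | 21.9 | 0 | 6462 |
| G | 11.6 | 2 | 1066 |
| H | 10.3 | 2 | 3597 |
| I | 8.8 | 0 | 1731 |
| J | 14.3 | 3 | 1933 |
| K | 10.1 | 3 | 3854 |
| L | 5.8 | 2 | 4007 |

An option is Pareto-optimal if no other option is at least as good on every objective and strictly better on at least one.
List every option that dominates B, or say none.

A: worse on miles earned (5752 vs 7950).
C: worse on miles earned (2482 vs 7950).
D: worse on miles earned (5479 vs 7950).
E: worse on miles earned (4518 vs 7950).
F: worse on duration (21.9 vs 18.4).
G: worse on miles earned (1066 vs 7950).
H: worse on miles earned (3597 vs 7950).
I: worse on miles earned (1731 vs 7950).
J: worse on miles earned (1933 vs 7950).
K: worse on miles earned (3854 vs 7950).
L: worse on miles earned (4007 vs 7950).
No option dominates B.

none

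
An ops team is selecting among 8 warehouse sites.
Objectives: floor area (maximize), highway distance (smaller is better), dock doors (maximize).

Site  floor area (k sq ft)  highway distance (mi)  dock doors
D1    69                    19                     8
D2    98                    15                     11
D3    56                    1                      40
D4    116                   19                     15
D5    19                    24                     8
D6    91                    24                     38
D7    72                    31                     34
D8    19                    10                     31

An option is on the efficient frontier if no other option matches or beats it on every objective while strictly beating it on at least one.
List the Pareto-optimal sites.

D1: dominated by D2 (floor area 98≥69, highway distance 15≤19, dock doors 11≥8).
D2: not dominated.
D3: not dominated (best highway distance).
D4: not dominated (best floor area).
D5: dominated by D1 (floor area 69≥19, highway distance 19≤24, dock doors 8≥8).
D6: not dominated.
D7: dominated by D6 (floor area 91≥72, highway distance 24≤31, dock doors 38≥34).
D8: dominated by D3 (floor area 56≥19, highway distance 1≤10, dock doors 40≥31).

D2, D3, D4, D6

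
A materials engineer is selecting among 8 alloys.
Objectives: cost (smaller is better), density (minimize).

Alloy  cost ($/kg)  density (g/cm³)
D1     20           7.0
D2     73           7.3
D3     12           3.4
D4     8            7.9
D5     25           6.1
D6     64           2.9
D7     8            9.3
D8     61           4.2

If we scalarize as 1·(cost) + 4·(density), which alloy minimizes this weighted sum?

D1: 1·20 + 4·7.0 = 48.0
D2: 1·73 + 4·7.3 = 102.2
D3: 1·12 + 4·3.4 = 25.6
D4: 1·8 + 4·7.9 = 39.6
D5: 1·25 + 4·6.1 = 49.4
D6: 1·64 + 4·2.9 = 75.6
D7: 1·8 + 4·9.3 = 45.2
D8: 1·61 + 4·4.2 = 77.8
Lowest: D3 at 25.6.

D3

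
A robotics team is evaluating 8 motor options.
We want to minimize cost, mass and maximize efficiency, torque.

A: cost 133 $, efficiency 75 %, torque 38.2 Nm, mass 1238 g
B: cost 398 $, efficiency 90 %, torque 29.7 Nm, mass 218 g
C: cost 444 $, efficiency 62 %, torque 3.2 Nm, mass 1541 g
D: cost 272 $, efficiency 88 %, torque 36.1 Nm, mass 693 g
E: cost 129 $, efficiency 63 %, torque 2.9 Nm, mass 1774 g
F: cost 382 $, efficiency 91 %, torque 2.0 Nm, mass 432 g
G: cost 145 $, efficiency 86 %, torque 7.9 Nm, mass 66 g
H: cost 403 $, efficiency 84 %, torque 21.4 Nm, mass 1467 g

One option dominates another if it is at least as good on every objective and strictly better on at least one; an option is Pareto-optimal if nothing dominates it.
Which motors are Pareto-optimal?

A, B, D, E, F, G

A: not dominated (best torque).
B: not dominated.
C: dominated by A (cost 133≤444, efficiency 75≥62, torque 38.2≥3.2, mass 1238≤1541).
D: not dominated.
E: not dominated (best cost).
F: not dominated (best efficiency).
G: not dominated (best mass).
H: dominated by B (cost 398≤403, efficiency 90≥84, torque 29.7≥21.4, mass 218≤1467).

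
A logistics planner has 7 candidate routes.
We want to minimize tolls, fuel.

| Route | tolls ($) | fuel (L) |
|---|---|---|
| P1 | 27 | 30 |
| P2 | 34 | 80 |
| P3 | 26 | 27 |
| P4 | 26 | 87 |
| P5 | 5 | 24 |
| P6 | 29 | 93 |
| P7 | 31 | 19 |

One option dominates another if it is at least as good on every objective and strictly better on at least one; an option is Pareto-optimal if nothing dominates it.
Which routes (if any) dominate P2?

P1, P3, P5, P7

P1: tolls 27≤34, fuel 30≤80 — dominates P2.
P3: tolls 26≤34, fuel 27≤80 — dominates P2.
P5: tolls 5≤34, fuel 24≤80 — dominates P2.
P7: tolls 31≤34, fuel 19≤80 — dominates P2.
Others (P4, P6) are each worse than P2 on at least one objective.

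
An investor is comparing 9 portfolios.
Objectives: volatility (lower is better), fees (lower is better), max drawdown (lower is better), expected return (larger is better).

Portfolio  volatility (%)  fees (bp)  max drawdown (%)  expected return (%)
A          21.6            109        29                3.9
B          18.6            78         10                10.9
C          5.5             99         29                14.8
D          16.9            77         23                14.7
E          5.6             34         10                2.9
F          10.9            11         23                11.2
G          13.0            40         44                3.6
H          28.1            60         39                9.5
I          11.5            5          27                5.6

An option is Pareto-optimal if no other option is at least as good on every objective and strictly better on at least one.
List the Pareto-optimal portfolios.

A: dominated by B (volatility 18.6≤21.6, fees 78≤109, max drawdown 10≤29, expected return 10.9≥3.9).
B: not dominated.
C: not dominated (best volatility).
D: not dominated.
E: not dominated.
F: not dominated.
G: dominated by F (volatility 10.9≤13.0, fees 11≤40, max drawdown 23≤44, expected return 11.2≥3.6).
H: dominated by F (volatility 10.9≤28.1, fees 11≤60, max drawdown 23≤39, expected return 11.2≥9.5).
I: not dominated (best fees).

B, C, D, E, F, I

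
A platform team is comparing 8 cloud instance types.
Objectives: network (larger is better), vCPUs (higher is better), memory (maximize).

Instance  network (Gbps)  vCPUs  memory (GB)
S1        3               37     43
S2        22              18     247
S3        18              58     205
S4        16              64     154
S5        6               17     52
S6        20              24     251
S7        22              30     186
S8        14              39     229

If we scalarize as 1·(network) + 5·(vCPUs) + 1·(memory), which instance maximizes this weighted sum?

S1: 1·3 + 5·37 + 1·43 = 231
S2: 1·22 + 5·18 + 1·247 = 359
S3: 1·18 + 5·58 + 1·205 = 513
S4: 1·16 + 5·64 + 1·154 = 490
S5: 1·6 + 5·17 + 1·52 = 143
S6: 1·20 + 5·24 + 1·251 = 391
S7: 1·22 + 5·30 + 1·186 = 358
S8: 1·14 + 5·39 + 1·229 = 438
Highest: S3 at 513.

S3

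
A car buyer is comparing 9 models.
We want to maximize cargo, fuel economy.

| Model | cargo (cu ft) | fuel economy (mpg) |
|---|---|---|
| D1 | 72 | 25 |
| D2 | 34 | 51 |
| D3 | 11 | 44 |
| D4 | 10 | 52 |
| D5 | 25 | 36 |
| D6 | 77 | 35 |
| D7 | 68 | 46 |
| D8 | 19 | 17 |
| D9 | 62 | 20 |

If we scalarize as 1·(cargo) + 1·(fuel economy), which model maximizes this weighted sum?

D1: 1·72 + 1·25 = 97
D2: 1·34 + 1·51 = 85
D3: 1·11 + 1·44 = 55
D4: 1·10 + 1·52 = 62
D5: 1·25 + 1·36 = 61
D6: 1·77 + 1·35 = 112
D7: 1·68 + 1·46 = 114
D8: 1·19 + 1·17 = 36
D9: 1·62 + 1·20 = 82
Highest: D7 at 114.

D7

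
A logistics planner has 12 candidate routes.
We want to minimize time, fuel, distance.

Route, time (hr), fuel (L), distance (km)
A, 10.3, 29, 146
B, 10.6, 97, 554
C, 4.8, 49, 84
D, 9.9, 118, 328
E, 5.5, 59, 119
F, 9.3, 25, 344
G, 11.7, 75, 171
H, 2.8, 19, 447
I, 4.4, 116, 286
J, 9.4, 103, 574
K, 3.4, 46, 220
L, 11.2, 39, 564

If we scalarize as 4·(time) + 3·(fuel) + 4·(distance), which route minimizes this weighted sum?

C

A: 4·10.3 + 3·29 + 4·146 = 712.2
B: 4·10.6 + 3·97 + 4·554 = 2549.4
C: 4·4.8 + 3·49 + 4·84 = 502.2
D: 4·9.9 + 3·118 + 4·328 = 1705.6
E: 4·5.5 + 3·59 + 4·119 = 675.0
F: 4·9.3 + 3·25 + 4·344 = 1488.2
G: 4·11.7 + 3·75 + 4·171 = 955.8
H: 4·2.8 + 3·19 + 4·447 = 1856.2
I: 4·4.4 + 3·116 + 4·286 = 1509.6
J: 4·9.4 + 3·103 + 4·574 = 2642.6
K: 4·3.4 + 3·46 + 4·220 = 1031.6
L: 4·11.2 + 3·39 + 4·564 = 2417.8
Lowest: C at 502.2.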